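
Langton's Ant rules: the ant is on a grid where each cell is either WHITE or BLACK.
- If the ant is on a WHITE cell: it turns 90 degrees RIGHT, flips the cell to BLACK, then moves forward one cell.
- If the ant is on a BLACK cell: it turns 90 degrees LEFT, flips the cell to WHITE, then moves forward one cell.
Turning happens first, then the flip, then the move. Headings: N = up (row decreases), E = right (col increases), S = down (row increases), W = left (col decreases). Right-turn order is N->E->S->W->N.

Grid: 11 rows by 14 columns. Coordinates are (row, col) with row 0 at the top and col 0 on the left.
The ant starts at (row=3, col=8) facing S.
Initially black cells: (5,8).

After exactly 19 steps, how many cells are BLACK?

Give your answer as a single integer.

Answer: 8

Derivation:
Step 1: on WHITE (3,8): turn R to W, flip to black, move to (3,7). |black|=2
Step 2: on WHITE (3,7): turn R to N, flip to black, move to (2,7). |black|=3
Step 3: on WHITE (2,7): turn R to E, flip to black, move to (2,8). |black|=4
Step 4: on WHITE (2,8): turn R to S, flip to black, move to (3,8). |black|=5
Step 5: on BLACK (3,8): turn L to E, flip to white, move to (3,9). |black|=4
Step 6: on WHITE (3,9): turn R to S, flip to black, move to (4,9). |black|=5
Step 7: on WHITE (4,9): turn R to W, flip to black, move to (4,8). |black|=6
Step 8: on WHITE (4,8): turn R to N, flip to black, move to (3,8). |black|=7
Step 9: on WHITE (3,8): turn R to E, flip to black, move to (3,9). |black|=8
Step 10: on BLACK (3,9): turn L to N, flip to white, move to (2,9). |black|=7
Step 11: on WHITE (2,9): turn R to E, flip to black, move to (2,10). |black|=8
Step 12: on WHITE (2,10): turn R to S, flip to black, move to (3,10). |black|=9
Step 13: on WHITE (3,10): turn R to W, flip to black, move to (3,9). |black|=10
Step 14: on WHITE (3,9): turn R to N, flip to black, move to (2,9). |black|=11
Step 15: on BLACK (2,9): turn L to W, flip to white, move to (2,8). |black|=10
Step 16: on BLACK (2,8): turn L to S, flip to white, move to (3,8). |black|=9
Step 17: on BLACK (3,8): turn L to E, flip to white, move to (3,9). |black|=8
Step 18: on BLACK (3,9): turn L to N, flip to white, move to (2,9). |black|=7
Step 19: on WHITE (2,9): turn R to E, flip to black, move to (2,10). |black|=8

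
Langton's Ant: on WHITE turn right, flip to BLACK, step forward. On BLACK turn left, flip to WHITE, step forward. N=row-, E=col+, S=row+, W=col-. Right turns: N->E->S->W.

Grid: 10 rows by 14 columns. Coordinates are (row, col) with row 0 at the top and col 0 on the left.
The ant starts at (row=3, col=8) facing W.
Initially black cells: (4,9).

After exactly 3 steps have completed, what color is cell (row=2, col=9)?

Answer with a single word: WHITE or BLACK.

Step 1: on WHITE (3,8): turn R to N, flip to black, move to (2,8). |black|=2
Step 2: on WHITE (2,8): turn R to E, flip to black, move to (2,9). |black|=3
Step 3: on WHITE (2,9): turn R to S, flip to black, move to (3,9). |black|=4

Answer: BLACK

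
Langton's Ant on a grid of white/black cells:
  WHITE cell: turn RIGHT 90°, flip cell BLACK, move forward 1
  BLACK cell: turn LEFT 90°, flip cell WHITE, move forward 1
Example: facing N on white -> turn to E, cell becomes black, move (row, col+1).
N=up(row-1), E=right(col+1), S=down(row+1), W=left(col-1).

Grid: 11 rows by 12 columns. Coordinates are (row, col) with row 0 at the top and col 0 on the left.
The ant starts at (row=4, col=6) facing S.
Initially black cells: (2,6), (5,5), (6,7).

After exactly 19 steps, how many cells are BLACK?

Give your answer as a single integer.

Answer: 10

Derivation:
Step 1: on WHITE (4,6): turn R to W, flip to black, move to (4,5). |black|=4
Step 2: on WHITE (4,5): turn R to N, flip to black, move to (3,5). |black|=5
Step 3: on WHITE (3,5): turn R to E, flip to black, move to (3,6). |black|=6
Step 4: on WHITE (3,6): turn R to S, flip to black, move to (4,6). |black|=7
Step 5: on BLACK (4,6): turn L to E, flip to white, move to (4,7). |black|=6
Step 6: on WHITE (4,7): turn R to S, flip to black, move to (5,7). |black|=7
Step 7: on WHITE (5,7): turn R to W, flip to black, move to (5,6). |black|=8
Step 8: on WHITE (5,6): turn R to N, flip to black, move to (4,6). |black|=9
Step 9: on WHITE (4,6): turn R to E, flip to black, move to (4,7). |black|=10
Step 10: on BLACK (4,7): turn L to N, flip to white, move to (3,7). |black|=9
Step 11: on WHITE (3,7): turn R to E, flip to black, move to (3,8). |black|=10
Step 12: on WHITE (3,8): turn R to S, flip to black, move to (4,8). |black|=11
Step 13: on WHITE (4,8): turn R to W, flip to black, move to (4,7). |black|=12
Step 14: on WHITE (4,7): turn R to N, flip to black, move to (3,7). |black|=13
Step 15: on BLACK (3,7): turn L to W, flip to white, move to (3,6). |black|=12
Step 16: on BLACK (3,6): turn L to S, flip to white, move to (4,6). |black|=11
Step 17: on BLACK (4,6): turn L to E, flip to white, move to (4,7). |black|=10
Step 18: on BLACK (4,7): turn L to N, flip to white, move to (3,7). |black|=9
Step 19: on WHITE (3,7): turn R to E, flip to black, move to (3,8). |black|=10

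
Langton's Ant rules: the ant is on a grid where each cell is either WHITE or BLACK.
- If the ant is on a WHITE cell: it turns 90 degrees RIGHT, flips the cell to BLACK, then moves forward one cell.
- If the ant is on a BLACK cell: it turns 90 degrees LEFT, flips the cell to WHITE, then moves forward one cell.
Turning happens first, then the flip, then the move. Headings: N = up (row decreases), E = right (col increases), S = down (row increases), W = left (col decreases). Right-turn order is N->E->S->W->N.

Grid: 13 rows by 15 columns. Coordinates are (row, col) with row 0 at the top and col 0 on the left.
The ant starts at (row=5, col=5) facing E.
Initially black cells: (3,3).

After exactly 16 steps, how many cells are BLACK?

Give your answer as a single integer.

Step 1: on WHITE (5,5): turn R to S, flip to black, move to (6,5). |black|=2
Step 2: on WHITE (6,5): turn R to W, flip to black, move to (6,4). |black|=3
Step 3: on WHITE (6,4): turn R to N, flip to black, move to (5,4). |black|=4
Step 4: on WHITE (5,4): turn R to E, flip to black, move to (5,5). |black|=5
Step 5: on BLACK (5,5): turn L to N, flip to white, move to (4,5). |black|=4
Step 6: on WHITE (4,5): turn R to E, flip to black, move to (4,6). |black|=5
Step 7: on WHITE (4,6): turn R to S, flip to black, move to (5,6). |black|=6
Step 8: on WHITE (5,6): turn R to W, flip to black, move to (5,5). |black|=7
Step 9: on WHITE (5,5): turn R to N, flip to black, move to (4,5). |black|=8
Step 10: on BLACK (4,5): turn L to W, flip to white, move to (4,4). |black|=7
Step 11: on WHITE (4,4): turn R to N, flip to black, move to (3,4). |black|=8
Step 12: on WHITE (3,4): turn R to E, flip to black, move to (3,5). |black|=9
Step 13: on WHITE (3,5): turn R to S, flip to black, move to (4,5). |black|=10
Step 14: on WHITE (4,5): turn R to W, flip to black, move to (4,4). |black|=11
Step 15: on BLACK (4,4): turn L to S, flip to white, move to (5,4). |black|=10
Step 16: on BLACK (5,4): turn L to E, flip to white, move to (5,5). |black|=9

Answer: 9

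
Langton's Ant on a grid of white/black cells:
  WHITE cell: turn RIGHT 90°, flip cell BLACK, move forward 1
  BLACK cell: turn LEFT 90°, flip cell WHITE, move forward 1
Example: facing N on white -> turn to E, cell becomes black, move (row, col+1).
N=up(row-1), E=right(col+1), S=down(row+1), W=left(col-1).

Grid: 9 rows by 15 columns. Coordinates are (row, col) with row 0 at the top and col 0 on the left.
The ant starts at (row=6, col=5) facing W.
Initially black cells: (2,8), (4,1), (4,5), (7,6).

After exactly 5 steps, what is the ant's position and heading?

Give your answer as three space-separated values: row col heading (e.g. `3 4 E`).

Step 1: on WHITE (6,5): turn R to N, flip to black, move to (5,5). |black|=5
Step 2: on WHITE (5,5): turn R to E, flip to black, move to (5,6). |black|=6
Step 3: on WHITE (5,6): turn R to S, flip to black, move to (6,6). |black|=7
Step 4: on WHITE (6,6): turn R to W, flip to black, move to (6,5). |black|=8
Step 5: on BLACK (6,5): turn L to S, flip to white, move to (7,5). |black|=7

Answer: 7 5 S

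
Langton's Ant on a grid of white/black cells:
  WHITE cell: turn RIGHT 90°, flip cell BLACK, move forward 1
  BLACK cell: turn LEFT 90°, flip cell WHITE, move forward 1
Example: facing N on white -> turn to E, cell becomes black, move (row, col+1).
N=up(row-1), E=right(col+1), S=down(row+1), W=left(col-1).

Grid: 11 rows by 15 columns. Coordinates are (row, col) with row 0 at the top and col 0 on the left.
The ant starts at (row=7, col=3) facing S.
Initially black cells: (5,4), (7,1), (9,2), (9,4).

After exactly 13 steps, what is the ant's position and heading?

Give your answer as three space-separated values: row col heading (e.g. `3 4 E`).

Answer: 7 4 W

Derivation:
Step 1: on WHITE (7,3): turn R to W, flip to black, move to (7,2). |black|=5
Step 2: on WHITE (7,2): turn R to N, flip to black, move to (6,2). |black|=6
Step 3: on WHITE (6,2): turn R to E, flip to black, move to (6,3). |black|=7
Step 4: on WHITE (6,3): turn R to S, flip to black, move to (7,3). |black|=8
Step 5: on BLACK (7,3): turn L to E, flip to white, move to (7,4). |black|=7
Step 6: on WHITE (7,4): turn R to S, flip to black, move to (8,4). |black|=8
Step 7: on WHITE (8,4): turn R to W, flip to black, move to (8,3). |black|=9
Step 8: on WHITE (8,3): turn R to N, flip to black, move to (7,3). |black|=10
Step 9: on WHITE (7,3): turn R to E, flip to black, move to (7,4). |black|=11
Step 10: on BLACK (7,4): turn L to N, flip to white, move to (6,4). |black|=10
Step 11: on WHITE (6,4): turn R to E, flip to black, move to (6,5). |black|=11
Step 12: on WHITE (6,5): turn R to S, flip to black, move to (7,5). |black|=12
Step 13: on WHITE (7,5): turn R to W, flip to black, move to (7,4). |black|=13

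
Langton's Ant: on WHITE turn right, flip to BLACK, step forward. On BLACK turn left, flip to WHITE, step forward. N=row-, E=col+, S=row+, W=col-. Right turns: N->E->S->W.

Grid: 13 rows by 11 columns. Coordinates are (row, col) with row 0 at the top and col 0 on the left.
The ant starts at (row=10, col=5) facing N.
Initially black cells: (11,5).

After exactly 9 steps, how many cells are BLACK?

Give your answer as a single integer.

Answer: 6

Derivation:
Step 1: on WHITE (10,5): turn R to E, flip to black, move to (10,6). |black|=2
Step 2: on WHITE (10,6): turn R to S, flip to black, move to (11,6). |black|=3
Step 3: on WHITE (11,6): turn R to W, flip to black, move to (11,5). |black|=4
Step 4: on BLACK (11,5): turn L to S, flip to white, move to (12,5). |black|=3
Step 5: on WHITE (12,5): turn R to W, flip to black, move to (12,4). |black|=4
Step 6: on WHITE (12,4): turn R to N, flip to black, move to (11,4). |black|=5
Step 7: on WHITE (11,4): turn R to E, flip to black, move to (11,5). |black|=6
Step 8: on WHITE (11,5): turn R to S, flip to black, move to (12,5). |black|=7
Step 9: on BLACK (12,5): turn L to E, flip to white, move to (12,6). |black|=6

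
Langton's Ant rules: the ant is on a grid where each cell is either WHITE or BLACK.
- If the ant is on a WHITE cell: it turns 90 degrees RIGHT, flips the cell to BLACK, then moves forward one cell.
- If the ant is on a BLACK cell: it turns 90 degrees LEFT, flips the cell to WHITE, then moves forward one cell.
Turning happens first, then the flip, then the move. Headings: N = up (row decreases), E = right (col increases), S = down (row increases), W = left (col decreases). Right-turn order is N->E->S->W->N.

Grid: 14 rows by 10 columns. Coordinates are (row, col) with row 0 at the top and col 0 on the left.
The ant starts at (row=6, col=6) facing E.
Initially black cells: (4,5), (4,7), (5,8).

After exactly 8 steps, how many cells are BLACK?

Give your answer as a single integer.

Step 1: on WHITE (6,6): turn R to S, flip to black, move to (7,6). |black|=4
Step 2: on WHITE (7,6): turn R to W, flip to black, move to (7,5). |black|=5
Step 3: on WHITE (7,5): turn R to N, flip to black, move to (6,5). |black|=6
Step 4: on WHITE (6,5): turn R to E, flip to black, move to (6,6). |black|=7
Step 5: on BLACK (6,6): turn L to N, flip to white, move to (5,6). |black|=6
Step 6: on WHITE (5,6): turn R to E, flip to black, move to (5,7). |black|=7
Step 7: on WHITE (5,7): turn R to S, flip to black, move to (6,7). |black|=8
Step 8: on WHITE (6,7): turn R to W, flip to black, move to (6,6). |black|=9

Answer: 9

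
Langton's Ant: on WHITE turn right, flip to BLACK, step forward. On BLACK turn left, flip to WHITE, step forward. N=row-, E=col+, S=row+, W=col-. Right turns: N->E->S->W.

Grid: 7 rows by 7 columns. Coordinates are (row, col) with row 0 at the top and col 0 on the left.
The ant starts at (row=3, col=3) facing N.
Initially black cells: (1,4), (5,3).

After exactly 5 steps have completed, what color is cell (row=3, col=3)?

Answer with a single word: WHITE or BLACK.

Answer: WHITE

Derivation:
Step 1: on WHITE (3,3): turn R to E, flip to black, move to (3,4). |black|=3
Step 2: on WHITE (3,4): turn R to S, flip to black, move to (4,4). |black|=4
Step 3: on WHITE (4,4): turn R to W, flip to black, move to (4,3). |black|=5
Step 4: on WHITE (4,3): turn R to N, flip to black, move to (3,3). |black|=6
Step 5: on BLACK (3,3): turn L to W, flip to white, move to (3,2). |black|=5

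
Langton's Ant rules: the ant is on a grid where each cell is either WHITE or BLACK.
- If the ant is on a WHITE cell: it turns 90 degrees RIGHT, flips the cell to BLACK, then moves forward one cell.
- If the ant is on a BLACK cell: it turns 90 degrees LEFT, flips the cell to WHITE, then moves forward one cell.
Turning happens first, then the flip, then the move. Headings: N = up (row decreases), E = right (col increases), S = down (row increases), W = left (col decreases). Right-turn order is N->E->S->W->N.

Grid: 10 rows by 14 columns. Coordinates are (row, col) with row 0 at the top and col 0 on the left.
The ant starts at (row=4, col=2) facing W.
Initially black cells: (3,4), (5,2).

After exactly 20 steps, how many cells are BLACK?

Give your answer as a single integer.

Answer: 10

Derivation:
Step 1: on WHITE (4,2): turn R to N, flip to black, move to (3,2). |black|=3
Step 2: on WHITE (3,2): turn R to E, flip to black, move to (3,3). |black|=4
Step 3: on WHITE (3,3): turn R to S, flip to black, move to (4,3). |black|=5
Step 4: on WHITE (4,3): turn R to W, flip to black, move to (4,2). |black|=6
Step 5: on BLACK (4,2): turn L to S, flip to white, move to (5,2). |black|=5
Step 6: on BLACK (5,2): turn L to E, flip to white, move to (5,3). |black|=4
Step 7: on WHITE (5,3): turn R to S, flip to black, move to (6,3). |black|=5
Step 8: on WHITE (6,3): turn R to W, flip to black, move to (6,2). |black|=6
Step 9: on WHITE (6,2): turn R to N, flip to black, move to (5,2). |black|=7
Step 10: on WHITE (5,2): turn R to E, flip to black, move to (5,3). |black|=8
Step 11: on BLACK (5,3): turn L to N, flip to white, move to (4,3). |black|=7
Step 12: on BLACK (4,3): turn L to W, flip to white, move to (4,2). |black|=6
Step 13: on WHITE (4,2): turn R to N, flip to black, move to (3,2). |black|=7
Step 14: on BLACK (3,2): turn L to W, flip to white, move to (3,1). |black|=6
Step 15: on WHITE (3,1): turn R to N, flip to black, move to (2,1). |black|=7
Step 16: on WHITE (2,1): turn R to E, flip to black, move to (2,2). |black|=8
Step 17: on WHITE (2,2): turn R to S, flip to black, move to (3,2). |black|=9
Step 18: on WHITE (3,2): turn R to W, flip to black, move to (3,1). |black|=10
Step 19: on BLACK (3,1): turn L to S, flip to white, move to (4,1). |black|=9
Step 20: on WHITE (4,1): turn R to W, flip to black, move to (4,0). |black|=10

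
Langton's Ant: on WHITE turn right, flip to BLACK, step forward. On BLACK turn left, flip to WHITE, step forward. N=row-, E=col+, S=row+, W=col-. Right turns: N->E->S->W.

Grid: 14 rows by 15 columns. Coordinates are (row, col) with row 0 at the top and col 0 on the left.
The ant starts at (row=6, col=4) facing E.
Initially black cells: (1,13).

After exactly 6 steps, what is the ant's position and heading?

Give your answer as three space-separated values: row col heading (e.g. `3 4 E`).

Answer: 5 5 E

Derivation:
Step 1: on WHITE (6,4): turn R to S, flip to black, move to (7,4). |black|=2
Step 2: on WHITE (7,4): turn R to W, flip to black, move to (7,3). |black|=3
Step 3: on WHITE (7,3): turn R to N, flip to black, move to (6,3). |black|=4
Step 4: on WHITE (6,3): turn R to E, flip to black, move to (6,4). |black|=5
Step 5: on BLACK (6,4): turn L to N, flip to white, move to (5,4). |black|=4
Step 6: on WHITE (5,4): turn R to E, flip to black, move to (5,5). |black|=5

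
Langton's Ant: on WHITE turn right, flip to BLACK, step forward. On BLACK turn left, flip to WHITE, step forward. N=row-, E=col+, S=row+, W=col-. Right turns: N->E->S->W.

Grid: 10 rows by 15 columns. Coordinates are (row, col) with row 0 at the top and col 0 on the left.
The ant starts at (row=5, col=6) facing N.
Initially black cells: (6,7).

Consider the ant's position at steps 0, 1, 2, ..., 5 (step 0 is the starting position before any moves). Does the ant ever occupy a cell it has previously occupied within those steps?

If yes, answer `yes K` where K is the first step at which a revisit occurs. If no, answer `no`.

Answer: no

Derivation:
Step 1: on WHITE (5,6): turn R to E, flip to black, move to (5,7). |black|=2 — new cell
Step 2: on WHITE (5,7): turn R to S, flip to black, move to (6,7). |black|=3 — new cell
Step 3: on BLACK (6,7): turn L to E, flip to white, move to (6,8). |black|=2 — new cell
Step 4: on WHITE (6,8): turn R to S, flip to black, move to (7,8). |black|=3 — new cell
Step 5: on WHITE (7,8): turn R to W, flip to black, move to (7,7). |black|=4 — new cell
No revisit within 5 steps.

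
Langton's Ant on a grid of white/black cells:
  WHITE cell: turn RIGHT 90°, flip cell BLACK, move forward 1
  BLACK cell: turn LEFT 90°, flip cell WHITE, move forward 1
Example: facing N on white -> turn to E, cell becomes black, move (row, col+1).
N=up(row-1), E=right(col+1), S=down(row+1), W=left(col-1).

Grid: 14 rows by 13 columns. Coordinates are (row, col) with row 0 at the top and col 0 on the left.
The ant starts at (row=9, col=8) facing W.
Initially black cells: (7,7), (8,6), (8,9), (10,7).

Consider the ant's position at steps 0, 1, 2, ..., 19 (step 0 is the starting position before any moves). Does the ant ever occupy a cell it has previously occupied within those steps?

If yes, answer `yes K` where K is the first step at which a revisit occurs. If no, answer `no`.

Step 1: on WHITE (9,8): turn R to N, flip to black, move to (8,8). |black|=5 — new cell
Step 2: on WHITE (8,8): turn R to E, flip to black, move to (8,9). |black|=6 — new cell
Step 3: on BLACK (8,9): turn L to N, flip to white, move to (7,9). |black|=5 — new cell
Step 4: on WHITE (7,9): turn R to E, flip to black, move to (7,10). |black|=6 — new cell
Step 5: on WHITE (7,10): turn R to S, flip to black, move to (8,10). |black|=7 — new cell
Step 6: on WHITE (8,10): turn R to W, flip to black, move to (8,9). |black|=8 — REVISIT

Answer: yes 6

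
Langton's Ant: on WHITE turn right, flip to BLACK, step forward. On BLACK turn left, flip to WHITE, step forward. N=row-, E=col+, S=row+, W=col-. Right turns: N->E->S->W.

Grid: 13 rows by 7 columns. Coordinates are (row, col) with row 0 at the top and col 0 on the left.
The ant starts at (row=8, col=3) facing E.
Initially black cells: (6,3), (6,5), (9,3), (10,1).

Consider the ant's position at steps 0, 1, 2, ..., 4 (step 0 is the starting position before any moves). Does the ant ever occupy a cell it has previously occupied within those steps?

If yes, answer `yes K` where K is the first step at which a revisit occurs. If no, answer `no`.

Answer: no

Derivation:
Step 1: on WHITE (8,3): turn R to S, flip to black, move to (9,3). |black|=5 — new cell
Step 2: on BLACK (9,3): turn L to E, flip to white, move to (9,4). |black|=4 — new cell
Step 3: on WHITE (9,4): turn R to S, flip to black, move to (10,4). |black|=5 — new cell
Step 4: on WHITE (10,4): turn R to W, flip to black, move to (10,3). |black|=6 — new cell
No revisit within 4 steps.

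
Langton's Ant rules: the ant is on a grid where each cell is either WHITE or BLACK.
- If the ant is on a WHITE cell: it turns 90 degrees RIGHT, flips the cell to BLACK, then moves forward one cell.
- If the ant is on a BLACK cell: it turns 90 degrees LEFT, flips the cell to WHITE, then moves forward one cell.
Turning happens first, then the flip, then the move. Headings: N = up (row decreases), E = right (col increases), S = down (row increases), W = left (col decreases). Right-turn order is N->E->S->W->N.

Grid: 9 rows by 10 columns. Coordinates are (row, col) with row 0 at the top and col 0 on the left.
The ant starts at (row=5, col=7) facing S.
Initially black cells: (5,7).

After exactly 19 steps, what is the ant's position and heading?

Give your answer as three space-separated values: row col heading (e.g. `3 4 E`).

Step 1: on BLACK (5,7): turn L to E, flip to white, move to (5,8). |black|=0
Step 2: on WHITE (5,8): turn R to S, flip to black, move to (6,8). |black|=1
Step 3: on WHITE (6,8): turn R to W, flip to black, move to (6,7). |black|=2
Step 4: on WHITE (6,7): turn R to N, flip to black, move to (5,7). |black|=3
Step 5: on WHITE (5,7): turn R to E, flip to black, move to (5,8). |black|=4
Step 6: on BLACK (5,8): turn L to N, flip to white, move to (4,8). |black|=3
Step 7: on WHITE (4,8): turn R to E, flip to black, move to (4,9). |black|=4
Step 8: on WHITE (4,9): turn R to S, flip to black, move to (5,9). |black|=5
Step 9: on WHITE (5,9): turn R to W, flip to black, move to (5,8). |black|=6
Step 10: on WHITE (5,8): turn R to N, flip to black, move to (4,8). |black|=7
Step 11: on BLACK (4,8): turn L to W, flip to white, move to (4,7). |black|=6
Step 12: on WHITE (4,7): turn R to N, flip to black, move to (3,7). |black|=7
Step 13: on WHITE (3,7): turn R to E, flip to black, move to (3,8). |black|=8
Step 14: on WHITE (3,8): turn R to S, flip to black, move to (4,8). |black|=9
Step 15: on WHITE (4,8): turn R to W, flip to black, move to (4,7). |black|=10
Step 16: on BLACK (4,7): turn L to S, flip to white, move to (5,7). |black|=9
Step 17: on BLACK (5,7): turn L to E, flip to white, move to (5,8). |black|=8
Step 18: on BLACK (5,8): turn L to N, flip to white, move to (4,8). |black|=7
Step 19: on BLACK (4,8): turn L to W, flip to white, move to (4,7). |black|=6

Answer: 4 7 W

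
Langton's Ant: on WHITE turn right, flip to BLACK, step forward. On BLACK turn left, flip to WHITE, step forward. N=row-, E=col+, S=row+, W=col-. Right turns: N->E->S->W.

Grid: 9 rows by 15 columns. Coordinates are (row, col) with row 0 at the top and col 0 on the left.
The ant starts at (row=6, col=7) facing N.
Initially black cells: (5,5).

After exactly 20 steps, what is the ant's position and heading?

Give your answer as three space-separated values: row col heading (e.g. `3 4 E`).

Step 1: on WHITE (6,7): turn R to E, flip to black, move to (6,8). |black|=2
Step 2: on WHITE (6,8): turn R to S, flip to black, move to (7,8). |black|=3
Step 3: on WHITE (7,8): turn R to W, flip to black, move to (7,7). |black|=4
Step 4: on WHITE (7,7): turn R to N, flip to black, move to (6,7). |black|=5
Step 5: on BLACK (6,7): turn L to W, flip to white, move to (6,6). |black|=4
Step 6: on WHITE (6,6): turn R to N, flip to black, move to (5,6). |black|=5
Step 7: on WHITE (5,6): turn R to E, flip to black, move to (5,7). |black|=6
Step 8: on WHITE (5,7): turn R to S, flip to black, move to (6,7). |black|=7
Step 9: on WHITE (6,7): turn R to W, flip to black, move to (6,6). |black|=8
Step 10: on BLACK (6,6): turn L to S, flip to white, move to (7,6). |black|=7
Step 11: on WHITE (7,6): turn R to W, flip to black, move to (7,5). |black|=8
Step 12: on WHITE (7,5): turn R to N, flip to black, move to (6,5). |black|=9
Step 13: on WHITE (6,5): turn R to E, flip to black, move to (6,6). |black|=10
Step 14: on WHITE (6,6): turn R to S, flip to black, move to (7,6). |black|=11
Step 15: on BLACK (7,6): turn L to E, flip to white, move to (7,7). |black|=10
Step 16: on BLACK (7,7): turn L to N, flip to white, move to (6,7). |black|=9
Step 17: on BLACK (6,7): turn L to W, flip to white, move to (6,6). |black|=8
Step 18: on BLACK (6,6): turn L to S, flip to white, move to (7,6). |black|=7
Step 19: on WHITE (7,6): turn R to W, flip to black, move to (7,5). |black|=8
Step 20: on BLACK (7,5): turn L to S, flip to white, move to (8,5). |black|=7

Answer: 8 5 S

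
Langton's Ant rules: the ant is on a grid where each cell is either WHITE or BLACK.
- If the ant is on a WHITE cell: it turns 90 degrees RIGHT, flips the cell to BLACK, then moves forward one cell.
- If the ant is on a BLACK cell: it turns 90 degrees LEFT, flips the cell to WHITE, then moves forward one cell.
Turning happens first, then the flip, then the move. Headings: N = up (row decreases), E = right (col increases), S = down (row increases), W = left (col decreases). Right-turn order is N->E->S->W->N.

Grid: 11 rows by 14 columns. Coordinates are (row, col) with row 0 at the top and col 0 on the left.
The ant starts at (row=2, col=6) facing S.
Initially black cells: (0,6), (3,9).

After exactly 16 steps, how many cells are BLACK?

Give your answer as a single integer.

Step 1: on WHITE (2,6): turn R to W, flip to black, move to (2,5). |black|=3
Step 2: on WHITE (2,5): turn R to N, flip to black, move to (1,5). |black|=4
Step 3: on WHITE (1,5): turn R to E, flip to black, move to (1,6). |black|=5
Step 4: on WHITE (1,6): turn R to S, flip to black, move to (2,6). |black|=6
Step 5: on BLACK (2,6): turn L to E, flip to white, move to (2,7). |black|=5
Step 6: on WHITE (2,7): turn R to S, flip to black, move to (3,7). |black|=6
Step 7: on WHITE (3,7): turn R to W, flip to black, move to (3,6). |black|=7
Step 8: on WHITE (3,6): turn R to N, flip to black, move to (2,6). |black|=8
Step 9: on WHITE (2,6): turn R to E, flip to black, move to (2,7). |black|=9
Step 10: on BLACK (2,7): turn L to N, flip to white, move to (1,7). |black|=8
Step 11: on WHITE (1,7): turn R to E, flip to black, move to (1,8). |black|=9
Step 12: on WHITE (1,8): turn R to S, flip to black, move to (2,8). |black|=10
Step 13: on WHITE (2,8): turn R to W, flip to black, move to (2,7). |black|=11
Step 14: on WHITE (2,7): turn R to N, flip to black, move to (1,7). |black|=12
Step 15: on BLACK (1,7): turn L to W, flip to white, move to (1,6). |black|=11
Step 16: on BLACK (1,6): turn L to S, flip to white, move to (2,6). |black|=10

Answer: 10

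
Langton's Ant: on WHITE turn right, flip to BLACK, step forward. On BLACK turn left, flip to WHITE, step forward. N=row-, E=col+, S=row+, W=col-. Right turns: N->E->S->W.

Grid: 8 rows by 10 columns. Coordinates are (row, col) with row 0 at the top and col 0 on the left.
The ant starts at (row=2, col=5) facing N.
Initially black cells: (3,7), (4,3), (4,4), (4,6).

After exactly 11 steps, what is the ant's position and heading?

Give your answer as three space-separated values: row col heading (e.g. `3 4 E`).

Answer: 3 3 W

Derivation:
Step 1: on WHITE (2,5): turn R to E, flip to black, move to (2,6). |black|=5
Step 2: on WHITE (2,6): turn R to S, flip to black, move to (3,6). |black|=6
Step 3: on WHITE (3,6): turn R to W, flip to black, move to (3,5). |black|=7
Step 4: on WHITE (3,5): turn R to N, flip to black, move to (2,5). |black|=8
Step 5: on BLACK (2,5): turn L to W, flip to white, move to (2,4). |black|=7
Step 6: on WHITE (2,4): turn R to N, flip to black, move to (1,4). |black|=8
Step 7: on WHITE (1,4): turn R to E, flip to black, move to (1,5). |black|=9
Step 8: on WHITE (1,5): turn R to S, flip to black, move to (2,5). |black|=10
Step 9: on WHITE (2,5): turn R to W, flip to black, move to (2,4). |black|=11
Step 10: on BLACK (2,4): turn L to S, flip to white, move to (3,4). |black|=10
Step 11: on WHITE (3,4): turn R to W, flip to black, move to (3,3). |black|=11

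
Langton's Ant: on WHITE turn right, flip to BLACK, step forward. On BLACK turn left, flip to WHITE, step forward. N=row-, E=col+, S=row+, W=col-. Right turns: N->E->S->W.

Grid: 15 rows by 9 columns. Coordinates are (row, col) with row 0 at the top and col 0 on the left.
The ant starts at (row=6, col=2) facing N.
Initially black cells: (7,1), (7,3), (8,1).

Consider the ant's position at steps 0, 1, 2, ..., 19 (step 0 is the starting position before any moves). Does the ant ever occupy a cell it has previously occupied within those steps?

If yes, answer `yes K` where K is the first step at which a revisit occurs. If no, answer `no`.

Answer: yes 6

Derivation:
Step 1: on WHITE (6,2): turn R to E, flip to black, move to (6,3). |black|=4 — new cell
Step 2: on WHITE (6,3): turn R to S, flip to black, move to (7,3). |black|=5 — new cell
Step 3: on BLACK (7,3): turn L to E, flip to white, move to (7,4). |black|=4 — new cell
Step 4: on WHITE (7,4): turn R to S, flip to black, move to (8,4). |black|=5 — new cell
Step 5: on WHITE (8,4): turn R to W, flip to black, move to (8,3). |black|=6 — new cell
Step 6: on WHITE (8,3): turn R to N, flip to black, move to (7,3). |black|=7 — REVISIT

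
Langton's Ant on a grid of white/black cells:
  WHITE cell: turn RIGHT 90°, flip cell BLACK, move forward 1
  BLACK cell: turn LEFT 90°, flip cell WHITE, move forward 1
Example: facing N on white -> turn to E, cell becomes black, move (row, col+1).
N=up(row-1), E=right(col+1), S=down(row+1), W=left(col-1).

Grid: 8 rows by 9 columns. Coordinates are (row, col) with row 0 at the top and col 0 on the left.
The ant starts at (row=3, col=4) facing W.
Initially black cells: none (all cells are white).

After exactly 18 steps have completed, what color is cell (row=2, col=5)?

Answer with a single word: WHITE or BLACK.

Answer: BLACK

Derivation:
Step 1: on WHITE (3,4): turn R to N, flip to black, move to (2,4). |black|=1
Step 2: on WHITE (2,4): turn R to E, flip to black, move to (2,5). |black|=2
Step 3: on WHITE (2,5): turn R to S, flip to black, move to (3,5). |black|=3
Step 4: on WHITE (3,5): turn R to W, flip to black, move to (3,4). |black|=4
Step 5: on BLACK (3,4): turn L to S, flip to white, move to (4,4). |black|=3
Step 6: on WHITE (4,4): turn R to W, flip to black, move to (4,3). |black|=4
Step 7: on WHITE (4,3): turn R to N, flip to black, move to (3,3). |black|=5
Step 8: on WHITE (3,3): turn R to E, flip to black, move to (3,4). |black|=6
Step 9: on WHITE (3,4): turn R to S, flip to black, move to (4,4). |black|=7
Step 10: on BLACK (4,4): turn L to E, flip to white, move to (4,5). |black|=6
Step 11: on WHITE (4,5): turn R to S, flip to black, move to (5,5). |black|=7
Step 12: on WHITE (5,5): turn R to W, flip to black, move to (5,4). |black|=8
Step 13: on WHITE (5,4): turn R to N, flip to black, move to (4,4). |black|=9
Step 14: on WHITE (4,4): turn R to E, flip to black, move to (4,5). |black|=10
Step 15: on BLACK (4,5): turn L to N, flip to white, move to (3,5). |black|=9
Step 16: on BLACK (3,5): turn L to W, flip to white, move to (3,4). |black|=8
Step 17: on BLACK (3,4): turn L to S, flip to white, move to (4,4). |black|=7
Step 18: on BLACK (4,4): turn L to E, flip to white, move to (4,5). |black|=6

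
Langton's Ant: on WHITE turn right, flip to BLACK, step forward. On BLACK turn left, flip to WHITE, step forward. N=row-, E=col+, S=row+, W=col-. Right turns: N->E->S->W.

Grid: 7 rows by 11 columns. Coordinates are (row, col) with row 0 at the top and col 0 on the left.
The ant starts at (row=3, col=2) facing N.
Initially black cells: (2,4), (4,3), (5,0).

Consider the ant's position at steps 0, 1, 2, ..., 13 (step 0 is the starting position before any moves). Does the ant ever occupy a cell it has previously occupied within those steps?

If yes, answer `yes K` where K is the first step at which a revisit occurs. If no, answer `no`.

Step 1: on WHITE (3,2): turn R to E, flip to black, move to (3,3). |black|=4 — new cell
Step 2: on WHITE (3,3): turn R to S, flip to black, move to (4,3). |black|=5 — new cell
Step 3: on BLACK (4,3): turn L to E, flip to white, move to (4,4). |black|=4 — new cell
Step 4: on WHITE (4,4): turn R to S, flip to black, move to (5,4). |black|=5 — new cell
Step 5: on WHITE (5,4): turn R to W, flip to black, move to (5,3). |black|=6 — new cell
Step 6: on WHITE (5,3): turn R to N, flip to black, move to (4,3). |black|=7 — REVISIT

Answer: yes 6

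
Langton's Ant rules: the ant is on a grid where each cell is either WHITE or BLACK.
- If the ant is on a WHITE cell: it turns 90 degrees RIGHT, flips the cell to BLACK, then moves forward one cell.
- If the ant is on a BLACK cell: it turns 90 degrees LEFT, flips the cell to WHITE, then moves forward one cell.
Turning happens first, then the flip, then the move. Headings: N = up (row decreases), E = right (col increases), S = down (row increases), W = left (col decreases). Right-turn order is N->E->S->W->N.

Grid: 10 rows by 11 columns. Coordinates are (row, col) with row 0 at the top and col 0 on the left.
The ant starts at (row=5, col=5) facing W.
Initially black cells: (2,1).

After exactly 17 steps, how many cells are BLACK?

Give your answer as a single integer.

Answer: 8

Derivation:
Step 1: on WHITE (5,5): turn R to N, flip to black, move to (4,5). |black|=2
Step 2: on WHITE (4,5): turn R to E, flip to black, move to (4,6). |black|=3
Step 3: on WHITE (4,6): turn R to S, flip to black, move to (5,6). |black|=4
Step 4: on WHITE (5,6): turn R to W, flip to black, move to (5,5). |black|=5
Step 5: on BLACK (5,5): turn L to S, flip to white, move to (6,5). |black|=4
Step 6: on WHITE (6,5): turn R to W, flip to black, move to (6,4). |black|=5
Step 7: on WHITE (6,4): turn R to N, flip to black, move to (5,4). |black|=6
Step 8: on WHITE (5,4): turn R to E, flip to black, move to (5,5). |black|=7
Step 9: on WHITE (5,5): turn R to S, flip to black, move to (6,5). |black|=8
Step 10: on BLACK (6,5): turn L to E, flip to white, move to (6,6). |black|=7
Step 11: on WHITE (6,6): turn R to S, flip to black, move to (7,6). |black|=8
Step 12: on WHITE (7,6): turn R to W, flip to black, move to (7,5). |black|=9
Step 13: on WHITE (7,5): turn R to N, flip to black, move to (6,5). |black|=10
Step 14: on WHITE (6,5): turn R to E, flip to black, move to (6,6). |black|=11
Step 15: on BLACK (6,6): turn L to N, flip to white, move to (5,6). |black|=10
Step 16: on BLACK (5,6): turn L to W, flip to white, move to (5,5). |black|=9
Step 17: on BLACK (5,5): turn L to S, flip to white, move to (6,5). |black|=8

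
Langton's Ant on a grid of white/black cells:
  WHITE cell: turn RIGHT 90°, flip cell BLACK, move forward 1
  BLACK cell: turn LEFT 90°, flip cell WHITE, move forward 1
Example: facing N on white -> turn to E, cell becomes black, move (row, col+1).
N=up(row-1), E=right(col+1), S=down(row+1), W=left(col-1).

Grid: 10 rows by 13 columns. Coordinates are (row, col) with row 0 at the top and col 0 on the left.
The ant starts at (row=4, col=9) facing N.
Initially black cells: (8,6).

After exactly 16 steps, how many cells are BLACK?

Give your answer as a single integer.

Step 1: on WHITE (4,9): turn R to E, flip to black, move to (4,10). |black|=2
Step 2: on WHITE (4,10): turn R to S, flip to black, move to (5,10). |black|=3
Step 3: on WHITE (5,10): turn R to W, flip to black, move to (5,9). |black|=4
Step 4: on WHITE (5,9): turn R to N, flip to black, move to (4,9). |black|=5
Step 5: on BLACK (4,9): turn L to W, flip to white, move to (4,8). |black|=4
Step 6: on WHITE (4,8): turn R to N, flip to black, move to (3,8). |black|=5
Step 7: on WHITE (3,8): turn R to E, flip to black, move to (3,9). |black|=6
Step 8: on WHITE (3,9): turn R to S, flip to black, move to (4,9). |black|=7
Step 9: on WHITE (4,9): turn R to W, flip to black, move to (4,8). |black|=8
Step 10: on BLACK (4,8): turn L to S, flip to white, move to (5,8). |black|=7
Step 11: on WHITE (5,8): turn R to W, flip to black, move to (5,7). |black|=8
Step 12: on WHITE (5,7): turn R to N, flip to black, move to (4,7). |black|=9
Step 13: on WHITE (4,7): turn R to E, flip to black, move to (4,8). |black|=10
Step 14: on WHITE (4,8): turn R to S, flip to black, move to (5,8). |black|=11
Step 15: on BLACK (5,8): turn L to E, flip to white, move to (5,9). |black|=10
Step 16: on BLACK (5,9): turn L to N, flip to white, move to (4,9). |black|=9

Answer: 9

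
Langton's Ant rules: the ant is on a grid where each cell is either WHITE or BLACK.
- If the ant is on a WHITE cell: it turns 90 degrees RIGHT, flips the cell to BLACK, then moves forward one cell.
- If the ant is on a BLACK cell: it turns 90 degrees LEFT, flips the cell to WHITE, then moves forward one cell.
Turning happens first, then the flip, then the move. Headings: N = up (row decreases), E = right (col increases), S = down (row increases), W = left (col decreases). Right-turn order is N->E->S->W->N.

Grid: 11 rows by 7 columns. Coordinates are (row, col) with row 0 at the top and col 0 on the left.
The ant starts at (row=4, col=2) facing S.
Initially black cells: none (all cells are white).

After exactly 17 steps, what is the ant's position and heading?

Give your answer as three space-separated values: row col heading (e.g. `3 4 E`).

Step 1: on WHITE (4,2): turn R to W, flip to black, move to (4,1). |black|=1
Step 2: on WHITE (4,1): turn R to N, flip to black, move to (3,1). |black|=2
Step 3: on WHITE (3,1): turn R to E, flip to black, move to (3,2). |black|=3
Step 4: on WHITE (3,2): turn R to S, flip to black, move to (4,2). |black|=4
Step 5: on BLACK (4,2): turn L to E, flip to white, move to (4,3). |black|=3
Step 6: on WHITE (4,3): turn R to S, flip to black, move to (5,3). |black|=4
Step 7: on WHITE (5,3): turn R to W, flip to black, move to (5,2). |black|=5
Step 8: on WHITE (5,2): turn R to N, flip to black, move to (4,2). |black|=6
Step 9: on WHITE (4,2): turn R to E, flip to black, move to (4,3). |black|=7
Step 10: on BLACK (4,3): turn L to N, flip to white, move to (3,3). |black|=6
Step 11: on WHITE (3,3): turn R to E, flip to black, move to (3,4). |black|=7
Step 12: on WHITE (3,4): turn R to S, flip to black, move to (4,4). |black|=8
Step 13: on WHITE (4,4): turn R to W, flip to black, move to (4,3). |black|=9
Step 14: on WHITE (4,3): turn R to N, flip to black, move to (3,3). |black|=10
Step 15: on BLACK (3,3): turn L to W, flip to white, move to (3,2). |black|=9
Step 16: on BLACK (3,2): turn L to S, flip to white, move to (4,2). |black|=8
Step 17: on BLACK (4,2): turn L to E, flip to white, move to (4,3). |black|=7

Answer: 4 3 E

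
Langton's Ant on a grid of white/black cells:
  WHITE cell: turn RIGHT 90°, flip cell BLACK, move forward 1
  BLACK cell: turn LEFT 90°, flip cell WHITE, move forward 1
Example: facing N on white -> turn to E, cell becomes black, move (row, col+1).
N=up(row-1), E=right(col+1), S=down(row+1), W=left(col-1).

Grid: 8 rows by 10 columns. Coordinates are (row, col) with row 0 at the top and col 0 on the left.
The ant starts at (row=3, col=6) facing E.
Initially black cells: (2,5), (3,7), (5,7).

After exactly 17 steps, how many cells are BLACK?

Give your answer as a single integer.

Answer: 14

Derivation:
Step 1: on WHITE (3,6): turn R to S, flip to black, move to (4,6). |black|=4
Step 2: on WHITE (4,6): turn R to W, flip to black, move to (4,5). |black|=5
Step 3: on WHITE (4,5): turn R to N, flip to black, move to (3,5). |black|=6
Step 4: on WHITE (3,5): turn R to E, flip to black, move to (3,6). |black|=7
Step 5: on BLACK (3,6): turn L to N, flip to white, move to (2,6). |black|=6
Step 6: on WHITE (2,6): turn R to E, flip to black, move to (2,7). |black|=7
Step 7: on WHITE (2,7): turn R to S, flip to black, move to (3,7). |black|=8
Step 8: on BLACK (3,7): turn L to E, flip to white, move to (3,8). |black|=7
Step 9: on WHITE (3,8): turn R to S, flip to black, move to (4,8). |black|=8
Step 10: on WHITE (4,8): turn R to W, flip to black, move to (4,7). |black|=9
Step 11: on WHITE (4,7): turn R to N, flip to black, move to (3,7). |black|=10
Step 12: on WHITE (3,7): turn R to E, flip to black, move to (3,8). |black|=11
Step 13: on BLACK (3,8): turn L to N, flip to white, move to (2,8). |black|=10
Step 14: on WHITE (2,8): turn R to E, flip to black, move to (2,9). |black|=11
Step 15: on WHITE (2,9): turn R to S, flip to black, move to (3,9). |black|=12
Step 16: on WHITE (3,9): turn R to W, flip to black, move to (3,8). |black|=13
Step 17: on WHITE (3,8): turn R to N, flip to black, move to (2,8). |black|=14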